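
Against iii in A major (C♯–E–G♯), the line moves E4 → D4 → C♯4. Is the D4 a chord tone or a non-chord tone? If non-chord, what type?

The harmony at that moment is C♯ minor triad (C♯, E, G♯); D4 is not a chord tone.
It is approached by step down from E4 and left by step down to C♯4.
Step in, step out in the same direction — a passing tone.

Non-chord tone — a passing tone.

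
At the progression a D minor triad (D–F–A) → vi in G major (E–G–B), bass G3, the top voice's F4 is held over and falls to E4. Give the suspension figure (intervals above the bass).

7–6 suspension.

At the second chord the bass is G3. The suspended F4 lies a seventh above the bass; after resolving down by step to E4, the interval above the bass becomes a sixth.
Suspension figures are named by those two intervals: 7–6.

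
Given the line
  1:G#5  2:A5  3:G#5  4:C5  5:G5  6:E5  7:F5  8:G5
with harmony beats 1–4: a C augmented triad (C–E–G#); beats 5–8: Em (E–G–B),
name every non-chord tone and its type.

A5 (beat 2) — neighbor tone; F5 (beat 7) — passing tone.

The harmony at that moment is C augmented triad (C, E, G#); A5 is not a chord tone.
It is approached by step up from G#5 and left by step down to G#5.
Step away and step back to the same note — a neighbor tone (upper neighbor).
The harmony at that moment is E minor triad (E, G, B); F5 is not a chord tone.
It is approached by step up from E5 and left by step up to G5.
Step in, step out in the same direction — a passing tone.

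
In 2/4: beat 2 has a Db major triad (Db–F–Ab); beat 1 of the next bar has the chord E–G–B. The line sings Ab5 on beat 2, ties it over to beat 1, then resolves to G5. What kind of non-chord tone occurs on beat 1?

The harmony at that moment is E minor triad (E, G, B); Ab5 is not a chord tone.
It is held over (the same pitch as the preceding Ab5) and left by step down to G5.
Held over from the previous chord and resolving down by step — a suspension.

Suspension.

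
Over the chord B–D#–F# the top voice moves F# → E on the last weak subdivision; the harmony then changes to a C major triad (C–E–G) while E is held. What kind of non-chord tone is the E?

E is an anticipation.

The harmony at that moment is B major triad (B, D#, F#); E is not a chord tone.
It is approached by step down from F# and then sustained as the same pitch into the next harmony.
Arriving early and becoming a chord tone when the harmony changes — an anticipation.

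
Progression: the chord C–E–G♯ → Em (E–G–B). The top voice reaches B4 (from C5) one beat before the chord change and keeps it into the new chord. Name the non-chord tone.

B4 is an anticipation.

The harmony at that moment is C augmented triad (C, E, G♯); B4 is not a chord tone.
It is approached by step down from C5 and then sustained as the same pitch into the next harmony.
Arriving early and becoming a chord tone when the harmony changes — an anticipation.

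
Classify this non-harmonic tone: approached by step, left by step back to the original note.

Neighbor tone.

Approach: by step. Departure: by step in the opposite direction, back to the starting pitch.
Stepwise on both sides but reversing to return to the same chord tone — a neighbor tone. (Had it continued onward in the same direction it would be a passing tone instead.)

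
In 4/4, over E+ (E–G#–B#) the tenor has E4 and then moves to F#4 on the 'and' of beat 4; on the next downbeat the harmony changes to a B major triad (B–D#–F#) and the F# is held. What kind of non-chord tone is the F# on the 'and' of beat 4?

The harmony at that moment is E augmented triad (E, G#, B#); F#4 is not a chord tone.
It is approached by step up from E4 and then sustained as the same pitch into the next harmony.
Arriving early and becoming a chord tone when the harmony changes — an anticipation.

Anticipation.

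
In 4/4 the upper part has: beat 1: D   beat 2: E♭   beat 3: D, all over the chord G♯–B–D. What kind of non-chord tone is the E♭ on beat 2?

The harmony at that moment is G♯ diminished triad (G♯, B, D); E♭ is not a chord tone.
It is approached by step up from D and left by step down to D.
Step away and step back to the same note — a neighbor tone (upper neighbor).

Upper neighbor tone.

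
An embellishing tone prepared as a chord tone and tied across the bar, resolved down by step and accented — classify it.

Suspension.

Approach: by preparation — the pitch is first a chord tone, then held (tied or repeated) while the harmony changes under it. Departure: down by step. Metric position: strong.
A prepared dissonance that resolves downward by step — a suspension. (The same figure resolving upward would be a retardation.)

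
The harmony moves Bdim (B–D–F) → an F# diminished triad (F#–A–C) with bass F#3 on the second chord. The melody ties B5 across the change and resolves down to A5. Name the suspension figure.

4–3 suspension.

At the second chord the bass is F#3. The suspended B5 lies a fourth above the bass; after resolving down by step to A5, the interval above the bass becomes a third.
Suspension figures are named by those two intervals: 4–3.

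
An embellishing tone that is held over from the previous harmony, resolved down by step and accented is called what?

Suspension.

Approach: by preparation — the pitch is first a chord tone, then held (tied or repeated) while the harmony changes under it. Departure: down by step. Metric position: strong.
A prepared dissonance that resolves downward by step — a suspension. (The same figure resolving upward would be a retardation.)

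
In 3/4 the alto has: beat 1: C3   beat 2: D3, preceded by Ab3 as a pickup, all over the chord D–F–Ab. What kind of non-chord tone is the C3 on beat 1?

The harmony at that moment is D diminished triad (D, F, Ab); C3 is not a chord tone.
It is approached by leap down from Ab3 and left by step up to D3.
Leap in, step out, metrically accented — an appoggiatura.

Appoggiatura.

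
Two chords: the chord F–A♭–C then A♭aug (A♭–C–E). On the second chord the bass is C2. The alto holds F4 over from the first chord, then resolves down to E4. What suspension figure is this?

4–3 suspension.

At the second chord the bass is C2. The suspended F4 lies a fourth above the bass; after resolving down by step to E4, the interval above the bass becomes a third.
Suspension figures are named by those two intervals: 4–3.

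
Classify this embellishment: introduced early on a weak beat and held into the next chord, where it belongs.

Approach: ahead of the chord change (typically by step), so it is dissonant against the current harmony. Departure: none — the same pitch is restated or held and is a chord tone of the new harmony.
Dissonant first, consonant once the harmony catches up: the note simply arrives early — an anticipation. (The reverse timing, consonant first and dissonant after the change, would be a suspension or retardation.)

Anticipation.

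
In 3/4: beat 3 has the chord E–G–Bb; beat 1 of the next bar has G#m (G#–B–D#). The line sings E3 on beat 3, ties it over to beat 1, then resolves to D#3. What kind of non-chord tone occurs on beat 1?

Suspension.

The harmony at that moment is G# minor triad (G#, B, D#); E3 is not a chord tone.
It is held over (the same pitch as the preceding E3) and left by step down to D#3.
Held over from the previous chord and resolving down by step — a suspension.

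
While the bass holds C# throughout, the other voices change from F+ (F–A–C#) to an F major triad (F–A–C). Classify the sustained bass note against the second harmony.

Pedal tone (pedal point).

The harmony at that moment is F major triad (F, A, C); C# is not a chord tone.
It is held over (the same pitch as the preceding C#) and then sustained as the same pitch into the next harmony.
Sustained through a change of harmony — a pedal tone.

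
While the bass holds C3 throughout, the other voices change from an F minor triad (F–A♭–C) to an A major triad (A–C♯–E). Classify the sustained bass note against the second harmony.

Pedal tone (pedal point).

The harmony at that moment is A major triad (A, C♯, E); C3 is not a chord tone.
It is held over (the same pitch as the preceding C3) and then sustained as the same pitch into the next harmony.
Sustained through a change of harmony — a pedal tone.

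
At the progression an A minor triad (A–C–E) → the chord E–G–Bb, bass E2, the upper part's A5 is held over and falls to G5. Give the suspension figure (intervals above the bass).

At the second chord the bass is E2. The suspended A5 lies a fourth above the bass; after resolving down by step to G5, the interval above the bass becomes a third.
Suspension figures are named by those two intervals: 4–3.

4–3 suspension.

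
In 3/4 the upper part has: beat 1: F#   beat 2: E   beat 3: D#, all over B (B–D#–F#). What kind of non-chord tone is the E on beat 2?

The harmony at that moment is B major triad (B, D#, F#); E is not a chord tone.
It is approached by step down from F# and left by step down to D#.
Step in, step out in the same direction — a passing tone.

Passing tone.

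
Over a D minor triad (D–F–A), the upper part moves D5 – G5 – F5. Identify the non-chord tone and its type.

G5 is an appoggiatura.

The harmony at that moment is D minor triad (D, F, A); G5 is not a chord tone.
It is approached by leap up from D5 and left by step down to F5.
Leap in, step out — an appoggiatura.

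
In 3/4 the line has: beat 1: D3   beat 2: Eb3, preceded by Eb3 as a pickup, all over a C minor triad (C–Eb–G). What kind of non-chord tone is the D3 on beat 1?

The harmony at that moment is C minor triad (C, Eb, G); D3 is not a chord tone.
It is approached by step down from Eb3 and left by step up to Eb3.
Step away and step back to the same note — a neighbor tone (lower neighbor).

Lower neighbor tone.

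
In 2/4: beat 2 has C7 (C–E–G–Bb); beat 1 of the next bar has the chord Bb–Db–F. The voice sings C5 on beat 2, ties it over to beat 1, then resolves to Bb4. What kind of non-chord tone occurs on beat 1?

The harmony at that moment is Bb minor triad (Bb, Db, F); C5 is not a chord tone.
It is held over (the same pitch as the preceding C5) and left by step down to Bb4.
Held over from the previous chord and resolving down by step — a suspension.

Suspension.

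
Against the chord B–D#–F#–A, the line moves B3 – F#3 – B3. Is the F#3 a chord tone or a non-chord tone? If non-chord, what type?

Chord tone (the fifth of B dominant seventh chord).

B dominant seventh chord contains B, D#, F#, A; F# is the fifth, so it is a chord tone.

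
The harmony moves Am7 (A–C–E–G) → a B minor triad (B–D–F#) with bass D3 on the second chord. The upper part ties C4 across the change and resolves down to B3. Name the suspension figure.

7–6 suspension.

At the second chord the bass is D3. The suspended C4 lies a seventh above the bass; after resolving down by step to B3, the interval above the bass becomes a sixth.
Suspension figures are named by those two intervals: 7–6.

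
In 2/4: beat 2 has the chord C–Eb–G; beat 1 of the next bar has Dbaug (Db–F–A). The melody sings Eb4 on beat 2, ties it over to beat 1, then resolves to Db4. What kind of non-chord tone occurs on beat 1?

The harmony at that moment is Db augmented triad (Db, F, A); Eb4 is not a chord tone.
It is held over (the same pitch as the preceding Eb4) and left by step down to Db4.
Held over from the previous chord and resolving down by step — a suspension.

Suspension.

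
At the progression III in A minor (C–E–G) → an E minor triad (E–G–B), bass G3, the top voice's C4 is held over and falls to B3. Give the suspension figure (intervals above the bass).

4–3 suspension.

At the second chord the bass is G3. The suspended C4 lies a fourth above the bass; after resolving down by step to B3, the interval above the bass becomes a third.
Suspension figures are named by those two intervals: 4–3.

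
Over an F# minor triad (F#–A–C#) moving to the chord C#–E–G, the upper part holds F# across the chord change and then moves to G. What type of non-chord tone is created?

The harmony at that moment is C# diminished triad (C#, E, G); F# is not a chord tone.
It is held over (the same pitch as the preceding F#) and left by step up to G.
Held over from the previous chord and resolving up by step — a retardation.

F# is a retardation.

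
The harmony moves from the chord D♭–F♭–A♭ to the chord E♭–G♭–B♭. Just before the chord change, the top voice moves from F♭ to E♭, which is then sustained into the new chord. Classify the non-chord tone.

E♭ is an anticipation.

The harmony at that moment is D♭ minor triad (D♭, F♭, A♭); E♭ is not a chord tone.
It is approached by step down from F♭ and then sustained as the same pitch into the next harmony.
Arriving early and becoming a chord tone when the harmony changes — an anticipation.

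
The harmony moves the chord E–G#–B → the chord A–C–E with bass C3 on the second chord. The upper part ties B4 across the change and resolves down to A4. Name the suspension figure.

At the second chord the bass is C3. The suspended B4 lies a seventh above the bass; after resolving down by step to A4, the interval above the bass becomes a sixth.
Suspension figures are named by those two intervals: 7–6.

7–6 suspension.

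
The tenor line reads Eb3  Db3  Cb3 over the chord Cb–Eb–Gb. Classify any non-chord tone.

Db3 is a passing tone.

The harmony at that moment is Cb major triad (Cb, Eb, Gb); Db3 is not a chord tone.
It is approached by step down from Eb3 and left by step down to Cb3.
Step in, step out in the same direction — a passing tone.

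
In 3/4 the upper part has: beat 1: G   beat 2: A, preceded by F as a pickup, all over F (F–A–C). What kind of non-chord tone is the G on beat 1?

Passing tone.

The harmony at that moment is F major triad (F, A, C); G is not a chord tone.
It is approached by step up from F and left by step up to A.
Step in, step out in the same direction — a passing tone.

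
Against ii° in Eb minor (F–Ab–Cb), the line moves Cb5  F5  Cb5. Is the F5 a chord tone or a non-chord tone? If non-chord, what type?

F diminished triad contains F, Ab, Cb; F is the root, so it is a chord tone.

Chord tone (the root of F diminished triad).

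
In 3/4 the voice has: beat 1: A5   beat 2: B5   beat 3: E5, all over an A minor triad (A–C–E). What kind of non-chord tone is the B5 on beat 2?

Escape tone.

The harmony at that moment is A minor triad (A, C, E); B5 is not a chord tone.
It is approached by step up from A5 and left by leap down to E5.
Step in, leap out, on a weak beat — an escape tone.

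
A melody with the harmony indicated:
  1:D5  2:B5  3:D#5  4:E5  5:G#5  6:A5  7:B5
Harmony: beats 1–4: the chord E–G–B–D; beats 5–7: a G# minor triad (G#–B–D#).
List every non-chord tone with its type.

D#5 (beat 3) — appoggiatura; A5 (beat 6) — passing tone.

The harmony at that moment is E minor seventh chord (E, G, B, D); D#5 is not a chord tone.
It is approached by leap down from B5 and left by step up to E5.
Leap in, step out — an appoggiatura.
The harmony at that moment is G# minor triad (G#, B, D#); A5 is not a chord tone.
It is approached by step up from G#5 and left by step up to B5.
Step in, step out in the same direction — a passing tone.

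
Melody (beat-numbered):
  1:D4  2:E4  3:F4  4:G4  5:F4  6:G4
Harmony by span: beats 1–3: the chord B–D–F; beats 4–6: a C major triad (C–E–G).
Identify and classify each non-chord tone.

The harmony at that moment is B diminished triad (B, D, F); E4 is not a chord tone.
It is approached by step up from D4 and left by step up to F4.
Step in, step out in the same direction — a passing tone.
The harmony at that moment is C major triad (C, E, G); F4 is not a chord tone.
It is approached by step down from G4 and left by step up to G4.
Step away and step back to the same note — a neighbor tone (lower neighbor).

E4 (beat 2) — passing tone; F4 (beat 5) — neighbor tone.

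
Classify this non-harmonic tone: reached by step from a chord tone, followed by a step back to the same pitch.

Neighbor tone.

Approach: by step. Departure: by step in the opposite direction, back to the starting pitch.
Stepwise on both sides but reversing to return to the same chord tone — a neighbor tone. (Had it continued onward in the same direction it would be a passing tone instead.)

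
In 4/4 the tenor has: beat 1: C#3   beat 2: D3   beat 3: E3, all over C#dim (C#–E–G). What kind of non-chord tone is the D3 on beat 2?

The harmony at that moment is C# diminished triad (C#, E, G); D3 is not a chord tone.
It is approached by step up from C#3 and left by step up to E3.
Step in, step out in the same direction — a passing tone.

Passing tone.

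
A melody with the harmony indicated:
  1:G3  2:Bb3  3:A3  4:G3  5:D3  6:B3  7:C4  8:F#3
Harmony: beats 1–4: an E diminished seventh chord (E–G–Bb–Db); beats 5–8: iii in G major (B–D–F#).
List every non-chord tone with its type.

A3 (beat 3) — passing tone; C4 (beat 7) — escape tone.

The harmony at that moment is E diminished seventh chord (E, G, Bb, Db); A3 is not a chord tone.
It is approached by step down from Bb3 and left by step down to G3.
Step in, step out in the same direction — a passing tone.
The harmony at that moment is B minor triad (B, D, F#); C4 is not a chord tone.
It is approached by step up from B3 and left by leap down to F#3.
Step in, leap out — an escape tone.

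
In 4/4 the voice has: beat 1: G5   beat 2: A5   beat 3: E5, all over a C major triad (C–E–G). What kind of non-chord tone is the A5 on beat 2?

Escape tone.

The harmony at that moment is C major triad (C, E, G); A5 is not a chord tone.
It is approached by step up from G5 and left by leap down to E5.
Step in, leap out, on a weak beat — an escape tone.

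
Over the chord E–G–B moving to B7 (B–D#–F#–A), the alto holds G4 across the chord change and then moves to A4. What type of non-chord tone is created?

G4 is a retardation.

The harmony at that moment is B dominant seventh chord (B, D#, F#, A); G4 is not a chord tone.
It is held over (the same pitch as the preceding G4) and left by step up to A4.
Held over from the previous chord and resolving up by step — a retardation.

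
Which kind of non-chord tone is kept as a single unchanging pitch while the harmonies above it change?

Pedal tone.

Approach: none. Departure: none — a single pitch is sustained while the chords change around it, passing through harmonies that do not contain it.
No melodic motion at all; the dissonance is created entirely by the moving harmonies against the stationary note — a pedal tone (pedal point).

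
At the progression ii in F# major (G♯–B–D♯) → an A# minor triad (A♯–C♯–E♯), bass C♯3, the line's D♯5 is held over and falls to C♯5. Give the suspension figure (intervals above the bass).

At the second chord the bass is C♯3. The suspended D♯5 lies a ninth above the bass; after resolving down by step to C♯5, the interval above the bass becomes an octave.
Suspension figures are named by those two intervals: 9–8.

9–8 suspension.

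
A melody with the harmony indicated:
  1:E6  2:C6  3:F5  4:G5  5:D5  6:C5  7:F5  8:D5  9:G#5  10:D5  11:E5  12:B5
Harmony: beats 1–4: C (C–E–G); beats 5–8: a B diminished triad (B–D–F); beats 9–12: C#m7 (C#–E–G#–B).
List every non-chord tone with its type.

F5 (beat 3) — appoggiatura; C5 (beat 6) — escape tone; D5 (beat 10) — appoggiatura.

The harmony at that moment is C major triad (C, E, G); F5 is not a chord tone.
It is approached by leap down from C6 and left by step up to G5.
Leap in, step out — an appoggiatura.
The harmony at that moment is B diminished triad (B, D, F); C5 is not a chord tone.
It is approached by step down from D5 and left by leap up to F5.
Step in, leap out — an escape tone.
The harmony at that moment is C# minor seventh chord (C#, E, G#, B); D5 is not a chord tone.
It is approached by leap down from G#5 and left by step up to E5.
Leap in, step out — an appoggiatura.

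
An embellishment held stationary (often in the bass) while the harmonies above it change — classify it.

Approach: none. Departure: none — a single pitch is sustained while the chords change around it, passing through harmonies that do not contain it.
No melodic motion at all; the dissonance is created entirely by the moving harmonies against the stationary note — a pedal tone (pedal point).

Pedal tone.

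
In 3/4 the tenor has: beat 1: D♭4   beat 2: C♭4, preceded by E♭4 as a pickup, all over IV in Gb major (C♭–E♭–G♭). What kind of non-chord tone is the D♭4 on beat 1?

Passing tone.

The harmony at that moment is C♭ major triad (C♭, E♭, G♭); D♭4 is not a chord tone.
It is approached by step down from E♭4 and left by step down to C♭4.
Step in, step out in the same direction — a passing tone.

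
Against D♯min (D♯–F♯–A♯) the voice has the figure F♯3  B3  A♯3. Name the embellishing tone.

B3 is an appoggiatura.

The harmony at that moment is D♯ minor triad (D♯, F♯, A♯); B3 is not a chord tone.
It is approached by leap up from F♯3 and left by step down to A♯3.
Leap in, step out — an appoggiatura.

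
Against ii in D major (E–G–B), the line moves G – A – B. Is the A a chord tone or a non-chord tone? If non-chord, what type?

The harmony at that moment is E minor triad (E, G, B); A is not a chord tone.
It is approached by step up from G and left by step up to B.
Step in, step out in the same direction — a passing tone.

Non-chord tone — a passing tone.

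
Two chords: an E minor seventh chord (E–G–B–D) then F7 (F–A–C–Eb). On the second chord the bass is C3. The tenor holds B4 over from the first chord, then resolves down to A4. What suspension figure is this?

7–6 suspension.

At the second chord the bass is C3. The suspended B4 lies a seventh above the bass; after resolving down by step to A4, the interval above the bass becomes a sixth.
Suspension figures are named by those two intervals: 7–6.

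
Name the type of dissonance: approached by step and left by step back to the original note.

Neighbor tone.

Approach: by step. Departure: by step in the opposite direction, back to the starting pitch.
Stepwise on both sides but reversing to return to the same chord tone — a neighbor tone. (Had it continued onward in the same direction it would be a passing tone instead.)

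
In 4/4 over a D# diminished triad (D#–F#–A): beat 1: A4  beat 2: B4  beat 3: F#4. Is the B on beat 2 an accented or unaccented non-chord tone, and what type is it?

Unaccented escape tone.

The harmony at that moment is D# diminished triad (D#, F#, A); B4 is not a chord tone.
It is approached by step up from A4 and left by leap down to F#4.
Step in, leap out — an escape tone.
It falls on a weak beat, so it is unaccented.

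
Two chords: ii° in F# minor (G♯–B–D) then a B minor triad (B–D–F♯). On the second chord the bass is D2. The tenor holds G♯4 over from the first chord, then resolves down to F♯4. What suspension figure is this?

At the second chord the bass is D2. The suspended G♯4 lies a fourth above the bass; after resolving down by step to F♯4, the interval above the bass becomes a third.
Suspension figures are named by those two intervals: 4–3.

4–3 suspension.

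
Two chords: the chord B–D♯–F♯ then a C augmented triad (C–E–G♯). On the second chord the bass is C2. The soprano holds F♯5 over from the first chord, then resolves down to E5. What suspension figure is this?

4–3 suspension.

At the second chord the bass is C2. The suspended F♯5 lies a fourth above the bass; after resolving down by step to E5, the interval above the bass becomes a third.
Suspension figures are named by those two intervals: 4–3.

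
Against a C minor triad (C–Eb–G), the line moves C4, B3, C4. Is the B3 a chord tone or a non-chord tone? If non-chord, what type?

Non-chord tone — a neighbor tone.

The harmony at that moment is C minor triad (C, Eb, G); B3 is not a chord tone.
It is approached by step down from C4 and left by step up to C4.
Step away and step back to the same note — a neighbor tone (lower neighbor).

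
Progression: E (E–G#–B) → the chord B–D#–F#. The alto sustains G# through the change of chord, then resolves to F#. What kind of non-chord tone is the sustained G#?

The harmony at that moment is B major triad (B, D#, F#); G# is not a chord tone.
It is held over (the same pitch as the preceding G#) and left by step down to F#.
Held over from the previous chord and resolving down by step — a suspension.

G# is a suspension.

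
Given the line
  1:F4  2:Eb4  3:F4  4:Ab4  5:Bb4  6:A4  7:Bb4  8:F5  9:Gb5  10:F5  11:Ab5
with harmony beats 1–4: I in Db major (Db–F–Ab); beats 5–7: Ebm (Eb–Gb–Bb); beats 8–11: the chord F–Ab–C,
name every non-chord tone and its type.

Eb4 (beat 2) — neighbor tone; A4 (beat 6) — neighbor tone; Gb5 (beat 9) — neighbor tone.

The harmony at that moment is Db major triad (Db, F, Ab); Eb4 is not a chord tone.
It is approached by step down from F4 and left by step up to F4.
Step away and step back to the same note — a neighbor tone (lower neighbor).
The harmony at that moment is Eb minor triad (Eb, Gb, Bb); A4 is not a chord tone.
It is approached by step down from Bb4 and left by step up to Bb4.
Step away and step back to the same note — a neighbor tone (lower neighbor).
The harmony at that moment is F minor triad (F, Ab, C); Gb5 is not a chord tone.
It is approached by step up from F5 and left by step down to F5.
Step away and step back to the same note — a neighbor tone (upper neighbor).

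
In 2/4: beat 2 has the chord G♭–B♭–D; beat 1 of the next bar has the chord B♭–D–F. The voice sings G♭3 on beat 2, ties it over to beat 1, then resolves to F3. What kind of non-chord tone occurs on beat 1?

The harmony at that moment is B♭ major triad (B♭, D, F); G♭3 is not a chord tone.
It is held over (the same pitch as the preceding G♭3) and left by step down to F3.
Held over from the previous chord and resolving down by step — a suspension.

Suspension.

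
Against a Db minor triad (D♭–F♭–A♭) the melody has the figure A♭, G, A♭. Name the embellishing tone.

G is a neighbor tone.

The harmony at that moment is D♭ minor triad (D♭, F♭, A♭); G is not a chord tone.
It is approached by step down from A♭ and left by step up to A♭.
Step away and step back to the same note — a neighbor tone (lower neighbor).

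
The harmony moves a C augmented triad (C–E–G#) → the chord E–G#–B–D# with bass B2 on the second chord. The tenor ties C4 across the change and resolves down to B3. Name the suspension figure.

9–8 suspension.

At the second chord the bass is B2. The suspended C4 lies a ninth above the bass; after resolving down by step to B3, the interval above the bass becomes an octave.
Suspension figures are named by those two intervals: 9–8.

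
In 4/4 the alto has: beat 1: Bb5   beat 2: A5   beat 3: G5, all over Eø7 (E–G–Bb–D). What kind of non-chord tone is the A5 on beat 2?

The harmony at that moment is E half-diminished seventh chord (E, G, Bb, D); A5 is not a chord tone.
It is approached by step down from Bb5 and left by step down to G5.
Step in, step out in the same direction — a passing tone.

Passing tone.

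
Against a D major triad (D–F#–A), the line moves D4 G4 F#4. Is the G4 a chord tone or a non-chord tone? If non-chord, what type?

Non-chord tone — an appoggiatura.

The harmony at that moment is D major triad (D, F#, A); G4 is not a chord tone.
It is approached by leap up from D4 and left by step down to F#4.
Leap in, step out — an appoggiatura.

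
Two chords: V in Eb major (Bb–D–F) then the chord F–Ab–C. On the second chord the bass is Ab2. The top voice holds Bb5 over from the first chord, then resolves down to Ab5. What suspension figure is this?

At the second chord the bass is Ab2. The suspended Bb5 lies a ninth above the bass; after resolving down by step to Ab5, the interval above the bass becomes an octave.
Suspension figures are named by those two intervals: 9–8.

9–8 suspension.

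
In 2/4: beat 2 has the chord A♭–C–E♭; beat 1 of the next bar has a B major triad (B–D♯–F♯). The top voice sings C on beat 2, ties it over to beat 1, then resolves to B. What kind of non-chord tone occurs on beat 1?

The harmony at that moment is B major triad (B, D♯, F♯); C is not a chord tone.
It is held over (the same pitch as the preceding C) and left by step down to B.
Held over from the previous chord and resolving down by step — a suspension.

Suspension.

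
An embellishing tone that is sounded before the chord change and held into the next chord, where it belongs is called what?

Approach: ahead of the chord change (typically by step), so it is dissonant against the current harmony. Departure: none — the same pitch is restated or held and is a chord tone of the new harmony.
Dissonant first, consonant once the harmony catches up: the note simply arrives early — an anticipation. (The reverse timing, consonant first and dissonant after the change, would be a suspension or retardation.)

Anticipation.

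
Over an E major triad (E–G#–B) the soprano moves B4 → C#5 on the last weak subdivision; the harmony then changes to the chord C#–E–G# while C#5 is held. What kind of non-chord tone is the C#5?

C#5 is an anticipation.

The harmony at that moment is E major triad (E, G#, B); C#5 is not a chord tone.
It is approached by step up from B4 and then sustained as the same pitch into the next harmony.
Arriving early and becoming a chord tone when the harmony changes — an anticipation.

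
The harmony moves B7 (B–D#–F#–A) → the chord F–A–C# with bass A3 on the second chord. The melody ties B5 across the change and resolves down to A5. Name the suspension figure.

9–8 suspension.

At the second chord the bass is A3. The suspended B5 lies a ninth above the bass; after resolving down by step to A5, the interval above the bass becomes an octave.
Suspension figures are named by those two intervals: 9–8.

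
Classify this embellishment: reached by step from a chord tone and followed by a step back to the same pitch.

Approach: by step. Departure: by step in the opposite direction, back to the starting pitch.
Stepwise on both sides but reversing to return to the same chord tone — a neighbor tone. (Had it continued onward in the same direction it would be a passing tone instead.)

Neighbor tone.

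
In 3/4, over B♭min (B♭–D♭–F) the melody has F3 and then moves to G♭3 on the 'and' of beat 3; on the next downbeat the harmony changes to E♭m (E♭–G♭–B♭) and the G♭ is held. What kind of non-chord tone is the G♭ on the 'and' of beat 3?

Anticipation.

The harmony at that moment is B♭ minor triad (B♭, D♭, F); G♭3 is not a chord tone.
It is approached by step up from F3 and then sustained as the same pitch into the next harmony.
Arriving early and becoming a chord tone when the harmony changes — an anticipation.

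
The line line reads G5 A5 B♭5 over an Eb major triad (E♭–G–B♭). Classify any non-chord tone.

A5 is a passing tone.

The harmony at that moment is E♭ major triad (E♭, G, B♭); A5 is not a chord tone.
It is approached by step up from G5 and left by step up to B♭5.
Step in, step out in the same direction — a passing tone.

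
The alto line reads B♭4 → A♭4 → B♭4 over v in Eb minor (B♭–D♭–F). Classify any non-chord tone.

The harmony at that moment is B♭ minor triad (B♭, D♭, F); A♭4 is not a chord tone.
It is approached by step down from B♭4 and left by step up to B♭4.
Step away and step back to the same note — a neighbor tone (lower neighbor).

A♭4 is a neighbor tone.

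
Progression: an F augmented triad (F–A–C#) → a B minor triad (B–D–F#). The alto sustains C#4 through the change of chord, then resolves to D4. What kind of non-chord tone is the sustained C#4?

C#4 is a retardation.

The harmony at that moment is B minor triad (B, D, F#); C#4 is not a chord tone.
It is held over (the same pitch as the preceding C#4) and left by step up to D4.
Held over from the previous chord and resolving up by step — a retardation.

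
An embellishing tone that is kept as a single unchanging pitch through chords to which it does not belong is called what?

Pedal tone.

Approach: none. Departure: none — a single pitch is sustained while the chords change around it, passing through harmonies that do not contain it.
No melodic motion at all; the dissonance is created entirely by the moving harmonies against the stationary note — a pedal tone (pedal point).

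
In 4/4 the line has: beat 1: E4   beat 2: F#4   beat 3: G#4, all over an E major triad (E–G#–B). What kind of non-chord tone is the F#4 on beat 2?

Passing tone.

The harmony at that moment is E major triad (E, G#, B); F#4 is not a chord tone.
It is approached by step up from E4 and left by step up to G#4.
Step in, step out in the same direction — a passing tone.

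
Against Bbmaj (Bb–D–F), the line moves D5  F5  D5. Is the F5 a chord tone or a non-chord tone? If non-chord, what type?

Chord tone (the fifth of Bb major triad).

Bb major triad contains Bb, D, F; F is the fifth, so it is a chord tone.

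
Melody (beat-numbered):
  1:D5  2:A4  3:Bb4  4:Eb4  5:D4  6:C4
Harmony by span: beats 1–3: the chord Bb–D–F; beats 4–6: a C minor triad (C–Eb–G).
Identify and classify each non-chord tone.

The harmony at that moment is Bb major triad (Bb, D, F); A4 is not a chord tone.
It is approached by leap down from D5 and left by step up to Bb4.
Leap in, step out — an appoggiatura.
The harmony at that moment is C minor triad (C, Eb, G); D4 is not a chord tone.
It is approached by step down from Eb4 and left by step down to C4.
Step in, step out in the same direction — a passing tone.

A4 (beat 2) — appoggiatura; D4 (beat 5) — passing tone.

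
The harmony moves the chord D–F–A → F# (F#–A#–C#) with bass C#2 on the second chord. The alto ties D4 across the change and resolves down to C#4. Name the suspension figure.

At the second chord the bass is C#2. The suspended D4 lies a ninth above the bass; after resolving down by step to C#4, the interval above the bass becomes an octave.
Suspension figures are named by those two intervals: 9–8.

9–8 suspension.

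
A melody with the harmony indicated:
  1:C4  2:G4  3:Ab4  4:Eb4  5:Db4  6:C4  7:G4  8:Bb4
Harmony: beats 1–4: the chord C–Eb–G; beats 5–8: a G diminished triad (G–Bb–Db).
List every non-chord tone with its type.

The harmony at that moment is C minor triad (C, Eb, G); Ab4 is not a chord tone.
It is approached by step up from G4 and left by leap down to Eb4.
Step in, leap out — an escape tone.
The harmony at that moment is G diminished triad (G, Bb, Db); C4 is not a chord tone.
It is approached by step down from Db4 and left by leap up to G4.
Step in, leap out — an escape tone.

Ab4 (beat 3) — escape tone; C4 (beat 6) — escape tone.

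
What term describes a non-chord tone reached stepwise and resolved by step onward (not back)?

Passing tone.

Approach: by step. Departure: by step, continuing in the same direction.
Stepwise on both sides with no change of direction means the note fills in the space between two different chord tones — a passing tone. (Had it turned back to its starting note it would be a neighbor tone instead.)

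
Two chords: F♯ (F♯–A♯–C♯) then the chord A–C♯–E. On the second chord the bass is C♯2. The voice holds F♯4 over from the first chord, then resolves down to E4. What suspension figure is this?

At the second chord the bass is C♯2. The suspended F♯4 lies a fourth above the bass; after resolving down by step to E4, the interval above the bass becomes a third.
Suspension figures are named by those two intervals: 4–3.

4–3 suspension.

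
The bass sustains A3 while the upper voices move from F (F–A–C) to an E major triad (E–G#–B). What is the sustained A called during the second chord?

The harmony at that moment is E major triad (E, G#, B); A3 is not a chord tone.
It is held over (the same pitch as the preceding A3) and then sustained as the same pitch into the next harmony.
Sustained through a change of harmony — a pedal tone.

Pedal tone (pedal point).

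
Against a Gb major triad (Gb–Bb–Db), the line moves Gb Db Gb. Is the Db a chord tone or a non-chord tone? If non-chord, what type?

Chord tone (the fifth of Gb major triad).

Gb major triad contains Gb, Bb, Db; Db is the fifth, so it is a chord tone.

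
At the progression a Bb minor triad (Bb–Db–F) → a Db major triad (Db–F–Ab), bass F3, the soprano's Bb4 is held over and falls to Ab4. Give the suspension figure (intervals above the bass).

4–3 suspension.

At the second chord the bass is F3. The suspended Bb4 lies a fourth above the bass; after resolving down by step to Ab4, the interval above the bass becomes a third.
Suspension figures are named by those two intervals: 4–3.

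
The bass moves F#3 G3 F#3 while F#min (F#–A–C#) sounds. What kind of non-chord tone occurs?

The harmony at that moment is F# minor triad (F#, A, C#); G3 is not a chord tone.
It is approached by step up from F#3 and left by step down to F#3.
Step away and step back to the same note — a neighbor tone (upper neighbor).

G3 is a neighbor tone.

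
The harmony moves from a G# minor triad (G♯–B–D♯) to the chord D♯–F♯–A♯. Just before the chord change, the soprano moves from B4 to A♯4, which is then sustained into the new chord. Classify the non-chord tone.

The harmony at that moment is G♯ minor triad (G♯, B, D♯); A♯4 is not a chord tone.
It is approached by step down from B4 and then sustained as the same pitch into the next harmony.
Arriving early and becoming a chord tone when the harmony changes — an anticipation.

A♯4 is an anticipation.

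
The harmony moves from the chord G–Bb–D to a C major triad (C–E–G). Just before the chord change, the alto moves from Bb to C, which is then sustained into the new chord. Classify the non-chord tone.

C is an anticipation.

The harmony at that moment is G minor triad (G, Bb, D); C is not a chord tone.
It is approached by step up from Bb and then sustained as the same pitch into the next harmony.
Arriving early and becoming a chord tone when the harmony changes — an anticipation.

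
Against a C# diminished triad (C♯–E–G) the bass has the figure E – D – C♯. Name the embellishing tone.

D is a passing tone.

The harmony at that moment is C♯ diminished triad (C♯, E, G); D is not a chord tone.
It is approached by step down from E and left by step down to C♯.
Step in, step out in the same direction — a passing tone.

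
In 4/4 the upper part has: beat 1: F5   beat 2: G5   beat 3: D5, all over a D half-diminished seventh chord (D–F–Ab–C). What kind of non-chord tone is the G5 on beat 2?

Escape tone.

The harmony at that moment is D half-diminished seventh chord (D, F, Ab, C); G5 is not a chord tone.
It is approached by step up from F5 and left by leap down to D5.
Step in, leap out, on a weak beat — an escape tone.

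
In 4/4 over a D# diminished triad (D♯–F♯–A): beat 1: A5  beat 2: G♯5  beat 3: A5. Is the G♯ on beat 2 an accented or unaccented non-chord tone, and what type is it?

The harmony at that moment is D♯ diminished triad (D♯, F♯, A); G♯5 is not a chord tone.
It is approached by step down from A5 and left by step up to A5.
Step away and step back to the same note — a neighbor tone (lower neighbor).
It falls on a weak beat, so it is unaccented.

Unaccented neighbor tone.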